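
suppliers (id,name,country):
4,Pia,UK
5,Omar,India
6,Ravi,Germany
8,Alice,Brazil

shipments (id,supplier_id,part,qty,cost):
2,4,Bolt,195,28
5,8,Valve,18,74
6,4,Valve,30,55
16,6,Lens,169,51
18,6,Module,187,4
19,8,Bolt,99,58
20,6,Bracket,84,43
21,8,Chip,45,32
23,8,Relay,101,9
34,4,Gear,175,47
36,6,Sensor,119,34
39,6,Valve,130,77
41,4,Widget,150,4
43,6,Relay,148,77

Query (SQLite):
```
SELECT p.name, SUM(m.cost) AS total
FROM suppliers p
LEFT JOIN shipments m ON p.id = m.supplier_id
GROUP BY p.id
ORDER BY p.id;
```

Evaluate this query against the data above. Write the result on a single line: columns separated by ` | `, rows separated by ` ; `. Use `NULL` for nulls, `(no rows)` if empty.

LEFT JOIN keeps every suppliers row; unmatched ones get NULL for shipments columns.
Group by suppliers.id and compute SUM(m.cost). SUM over an all-NULL group is NULL.
  4: ids {2, 6, 34, 41} → SUM(m.cost)=134
  5: ids {—} → SUM(m.cost)=NULL
  6: ids {16, 18, 20, 36, 39, 43} → SUM(m.cost)=286
  8: ids {5, 19, 21, 23} → SUM(m.cost)=173

Pia | 134 ; Omar | NULL ; Ravi | 286 ; Alice | 173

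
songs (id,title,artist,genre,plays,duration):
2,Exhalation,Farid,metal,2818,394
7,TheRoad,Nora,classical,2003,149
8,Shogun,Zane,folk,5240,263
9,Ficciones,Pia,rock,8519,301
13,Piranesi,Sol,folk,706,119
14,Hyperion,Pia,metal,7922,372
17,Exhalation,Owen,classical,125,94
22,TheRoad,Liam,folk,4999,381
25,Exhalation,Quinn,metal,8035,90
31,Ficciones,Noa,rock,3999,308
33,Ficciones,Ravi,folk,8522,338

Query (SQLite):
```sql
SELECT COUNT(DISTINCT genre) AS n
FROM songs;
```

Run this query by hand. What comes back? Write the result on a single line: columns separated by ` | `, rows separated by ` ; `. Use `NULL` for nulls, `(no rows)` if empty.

4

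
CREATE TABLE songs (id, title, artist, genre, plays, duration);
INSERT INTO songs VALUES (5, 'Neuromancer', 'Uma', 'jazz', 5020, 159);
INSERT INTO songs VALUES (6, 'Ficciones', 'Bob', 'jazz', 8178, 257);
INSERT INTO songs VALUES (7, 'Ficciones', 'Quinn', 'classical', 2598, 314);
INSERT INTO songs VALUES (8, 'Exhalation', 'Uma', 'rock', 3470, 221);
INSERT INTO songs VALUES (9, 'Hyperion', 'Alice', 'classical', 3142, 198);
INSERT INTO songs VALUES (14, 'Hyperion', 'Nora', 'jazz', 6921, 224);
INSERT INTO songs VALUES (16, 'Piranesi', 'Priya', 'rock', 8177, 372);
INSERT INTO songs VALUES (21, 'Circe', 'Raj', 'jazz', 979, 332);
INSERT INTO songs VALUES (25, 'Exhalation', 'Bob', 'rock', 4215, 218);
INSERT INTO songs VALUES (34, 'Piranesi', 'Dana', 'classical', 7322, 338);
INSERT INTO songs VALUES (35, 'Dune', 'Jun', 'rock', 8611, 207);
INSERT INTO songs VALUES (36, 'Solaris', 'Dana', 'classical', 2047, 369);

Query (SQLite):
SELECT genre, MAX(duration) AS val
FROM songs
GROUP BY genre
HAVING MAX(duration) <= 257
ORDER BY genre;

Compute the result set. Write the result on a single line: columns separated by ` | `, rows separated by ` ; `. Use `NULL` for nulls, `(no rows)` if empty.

(no rows)

Partition songs by genre; compute MAX(duration) within each group.
HAVING: keep groups where MAX(duration) <= 257.
  classical: ids {7, 9, 34, 36} → MAX(duration)=369
  jazz: ids {5, 6, 14, 21} → MAX(duration)=332
  rock: ids {8, 16, 25, 35} → MAX(duration)=372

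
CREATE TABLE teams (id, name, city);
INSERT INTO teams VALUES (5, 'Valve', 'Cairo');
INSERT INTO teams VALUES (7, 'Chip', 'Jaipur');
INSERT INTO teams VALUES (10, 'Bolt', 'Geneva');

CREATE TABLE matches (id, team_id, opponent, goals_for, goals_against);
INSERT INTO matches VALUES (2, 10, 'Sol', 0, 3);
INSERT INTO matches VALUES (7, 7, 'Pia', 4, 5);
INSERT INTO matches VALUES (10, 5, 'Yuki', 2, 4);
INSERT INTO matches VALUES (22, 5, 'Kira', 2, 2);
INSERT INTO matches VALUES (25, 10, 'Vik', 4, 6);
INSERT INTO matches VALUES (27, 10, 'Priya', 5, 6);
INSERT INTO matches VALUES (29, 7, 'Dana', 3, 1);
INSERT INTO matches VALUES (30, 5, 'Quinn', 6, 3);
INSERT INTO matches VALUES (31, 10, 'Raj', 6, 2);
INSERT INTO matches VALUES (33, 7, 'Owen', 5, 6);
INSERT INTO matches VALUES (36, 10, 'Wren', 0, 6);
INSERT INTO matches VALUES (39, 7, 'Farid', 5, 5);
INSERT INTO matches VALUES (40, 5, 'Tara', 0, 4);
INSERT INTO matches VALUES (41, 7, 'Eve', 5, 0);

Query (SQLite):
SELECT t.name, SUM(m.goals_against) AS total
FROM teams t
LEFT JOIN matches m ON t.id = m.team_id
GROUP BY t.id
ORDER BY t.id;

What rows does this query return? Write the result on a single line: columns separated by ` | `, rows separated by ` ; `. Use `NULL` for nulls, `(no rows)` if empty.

LEFT JOIN keeps every teams row; unmatched ones get NULL for matches columns.
Group by teams.id and compute SUM(m.goals_against). SUM over an all-NULL group is NULL.
  5: ids {10, 22, 30, 40} → SUM(m.goals_against)=13
  7: ids {7, 29, 33, 39, 41} → SUM(m.goals_against)=17
  10: ids {2, 25, 27, 31, 36} → SUM(m.goals_against)=23

Valve | 13 ; Chip | 17 ; Bolt | 23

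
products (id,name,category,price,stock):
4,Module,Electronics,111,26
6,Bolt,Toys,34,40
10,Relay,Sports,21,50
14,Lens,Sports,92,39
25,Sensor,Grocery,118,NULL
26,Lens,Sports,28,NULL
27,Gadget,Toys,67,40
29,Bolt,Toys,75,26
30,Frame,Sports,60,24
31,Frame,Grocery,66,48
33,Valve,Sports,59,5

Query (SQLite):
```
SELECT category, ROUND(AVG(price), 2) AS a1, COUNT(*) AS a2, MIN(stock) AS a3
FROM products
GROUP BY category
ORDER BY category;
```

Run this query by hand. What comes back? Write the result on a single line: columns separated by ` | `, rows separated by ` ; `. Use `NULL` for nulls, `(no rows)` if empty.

Group products by category.
Per group compute: ROUND(AVG(price), 2), COUNT(*), MIN(stock).
  Electronics: ids {4} → ROUND(AVG(price), 2)=111, COUNT(*)=1, MIN(stock)=26
  Grocery: ids {25, 31} → ROUND(AVG(price), 2)=92, COUNT(*)=2, MIN(stock)=48
  Sports: ids {10, 14, 26, 30, 33} → ROUND(AVG(price), 2)=52, COUNT(*)=5, MIN(stock)=5
  Toys: ids {6, 27, 29} → ROUND(AVG(price), 2)=58.67, COUNT(*)=3, MIN(stock)=26

Electronics | 111 | 1 | 26 ; Grocery | 92 | 2 | 48 ; Sports | 52 | 5 | 5 ; Toys | 58.67 | 3 | 26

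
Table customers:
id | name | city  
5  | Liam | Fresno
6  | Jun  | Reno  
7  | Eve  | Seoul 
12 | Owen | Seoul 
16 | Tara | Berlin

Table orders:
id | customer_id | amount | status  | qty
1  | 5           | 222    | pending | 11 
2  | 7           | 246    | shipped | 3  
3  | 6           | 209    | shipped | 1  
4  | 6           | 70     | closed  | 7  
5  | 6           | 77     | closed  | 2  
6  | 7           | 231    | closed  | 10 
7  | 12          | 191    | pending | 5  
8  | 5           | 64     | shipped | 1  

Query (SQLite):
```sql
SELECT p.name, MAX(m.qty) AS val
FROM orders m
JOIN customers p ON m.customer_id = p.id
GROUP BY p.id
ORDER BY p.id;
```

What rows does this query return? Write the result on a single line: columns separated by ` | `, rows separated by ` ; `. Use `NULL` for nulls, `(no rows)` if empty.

Liam | 11 ; Jun | 7 ; Eve | 10 ; Owen | 5

Join each orders row to its customers via customer_id.
Group joined rows by customers.id; compute MAX(m.qty) per group.
  5: ids {1, 8} → MAX(m.qty)=11
  6: ids {3, 4, 5} → MAX(m.qty)=7
  7: ids {2, 6} → MAX(m.qty)=10
  12: ids {7} → MAX(m.qty)=5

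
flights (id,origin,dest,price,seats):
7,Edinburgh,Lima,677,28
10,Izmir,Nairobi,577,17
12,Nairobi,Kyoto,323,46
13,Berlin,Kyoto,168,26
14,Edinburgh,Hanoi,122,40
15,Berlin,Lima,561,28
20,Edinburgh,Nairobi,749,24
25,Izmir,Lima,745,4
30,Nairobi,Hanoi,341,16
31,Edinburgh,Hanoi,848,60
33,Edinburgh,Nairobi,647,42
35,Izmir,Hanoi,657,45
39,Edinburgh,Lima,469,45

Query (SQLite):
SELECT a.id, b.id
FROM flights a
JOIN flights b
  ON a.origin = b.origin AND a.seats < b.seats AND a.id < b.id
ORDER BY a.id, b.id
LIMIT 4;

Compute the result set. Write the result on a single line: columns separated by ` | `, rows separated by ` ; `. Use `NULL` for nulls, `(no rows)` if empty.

Pairs (a,b) with same origin, a.seats < b.seats, a.id < b.id.
origin groups: Berlin:{13,15} Edinburgh:{7,14,20,31,33,39} Izmir:{10,25,35} Nairobi:{12,30}
Ordered by (a.id, b.id); first 4.

7 | 14 ; 7 | 31 ; 7 | 33 ; 7 | 39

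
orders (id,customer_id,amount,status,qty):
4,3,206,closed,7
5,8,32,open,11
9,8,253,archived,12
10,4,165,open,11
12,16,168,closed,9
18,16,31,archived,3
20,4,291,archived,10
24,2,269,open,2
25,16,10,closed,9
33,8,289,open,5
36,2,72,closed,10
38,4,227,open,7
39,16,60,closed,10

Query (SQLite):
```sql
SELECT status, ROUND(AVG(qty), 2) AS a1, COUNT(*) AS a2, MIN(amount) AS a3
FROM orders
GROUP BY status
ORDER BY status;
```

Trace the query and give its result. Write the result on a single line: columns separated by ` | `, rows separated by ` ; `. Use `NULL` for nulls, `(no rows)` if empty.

archived | 8.33 | 3 | 31 ; closed | 9 | 5 | 10 ; open | 7.2 | 5 | 32

Group orders by status.
Per group compute: ROUND(AVG(qty), 2), COUNT(*), MIN(amount).
  archived: ids {9, 18, 20} → ROUND(AVG(qty), 2)=8.33, COUNT(*)=3, MIN(amount)=31
  closed: ids {4, 12, 25, 36, 39} → ROUND(AVG(qty), 2)=9, COUNT(*)=5, MIN(amount)=10
  open: ids {5, 10, 24, 33, 38} → ROUND(AVG(qty), 2)=7.2, COUNT(*)=5, MIN(amount)=32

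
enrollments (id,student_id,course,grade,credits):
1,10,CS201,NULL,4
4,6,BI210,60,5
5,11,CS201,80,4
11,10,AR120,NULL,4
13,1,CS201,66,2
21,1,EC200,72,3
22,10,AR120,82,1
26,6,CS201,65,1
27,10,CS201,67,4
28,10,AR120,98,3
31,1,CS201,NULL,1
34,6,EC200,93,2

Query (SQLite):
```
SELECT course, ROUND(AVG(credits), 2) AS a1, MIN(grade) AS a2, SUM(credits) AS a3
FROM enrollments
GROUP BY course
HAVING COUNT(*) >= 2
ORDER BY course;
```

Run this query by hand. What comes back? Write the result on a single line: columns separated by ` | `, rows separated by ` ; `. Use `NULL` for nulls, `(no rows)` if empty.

AR120 | 2.67 | 82 | 8 ; CS201 | 2.67 | 65 | 16 ; EC200 | 2.5 | 72 | 5

Group enrollments by course.
Per group compute: ROUND(AVG(credits), 2), MIN(grade), SUM(credits).
HAVING: drop groups with fewer than 2 rows.
  AR120: ids {11, 22, 28} → ROUND(AVG(credits), 2)=2.67, MIN(grade)=82, SUM(credits)=8
  BI210: ids {4} → ROUND(AVG(credits), 2)=5, MIN(grade)=60, SUM(credits)=5
  CS201: ids {1, 5, 13, 26, 27, 31} → ROUND(AVG(credits), 2)=2.67, MIN(grade)=65, SUM(credits)=16
  EC200: ids {21, 34} → ROUND(AVG(credits), 2)=2.5, MIN(grade)=72, SUM(credits)=5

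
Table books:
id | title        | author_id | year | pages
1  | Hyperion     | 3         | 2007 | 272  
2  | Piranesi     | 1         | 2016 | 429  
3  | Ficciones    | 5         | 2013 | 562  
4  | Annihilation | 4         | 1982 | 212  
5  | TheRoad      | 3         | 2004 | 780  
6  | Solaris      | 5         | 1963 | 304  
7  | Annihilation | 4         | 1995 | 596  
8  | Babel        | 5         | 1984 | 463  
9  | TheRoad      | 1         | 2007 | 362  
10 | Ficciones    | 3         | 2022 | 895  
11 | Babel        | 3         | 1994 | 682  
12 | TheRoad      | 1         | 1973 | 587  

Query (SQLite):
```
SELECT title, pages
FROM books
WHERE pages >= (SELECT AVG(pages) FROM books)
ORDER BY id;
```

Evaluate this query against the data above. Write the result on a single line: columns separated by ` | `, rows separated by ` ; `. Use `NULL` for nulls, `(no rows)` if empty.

Scalar subquery: AVG(pages) over all books rows = 512.0.
Keep rows where pages >= that value.

Ficciones | 562 ; TheRoad | 780 ; Annihilation | 596 ; Ficciones | 895 ; Babel | 682 ; TheRoad | 587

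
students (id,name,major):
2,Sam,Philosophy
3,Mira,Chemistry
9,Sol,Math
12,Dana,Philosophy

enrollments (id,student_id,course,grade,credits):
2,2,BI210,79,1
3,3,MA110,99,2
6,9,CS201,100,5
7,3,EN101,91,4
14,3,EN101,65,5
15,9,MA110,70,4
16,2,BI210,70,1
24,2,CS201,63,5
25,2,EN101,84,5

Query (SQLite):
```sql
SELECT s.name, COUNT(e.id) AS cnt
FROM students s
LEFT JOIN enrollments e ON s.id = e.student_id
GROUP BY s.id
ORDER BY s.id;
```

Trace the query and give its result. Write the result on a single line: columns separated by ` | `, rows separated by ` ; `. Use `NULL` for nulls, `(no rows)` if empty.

Sam | 4 ; Mira | 3 ; Sol | 2 ; Dana | 0

LEFT JOIN keeps every students row; unmatched ones get NULL for enrollments columns.
Group by students.id and compute COUNT(e.id). COUNT(col) of an all-NULL group is 0.
  2: ids {2, 16, 24, 25} → COUNT(e.id)=4
  3: ids {3, 7, 14} → COUNT(e.id)=3
  9: ids {6, 15} → COUNT(e.id)=2
  12: ids {—} → COUNT(e.id)=0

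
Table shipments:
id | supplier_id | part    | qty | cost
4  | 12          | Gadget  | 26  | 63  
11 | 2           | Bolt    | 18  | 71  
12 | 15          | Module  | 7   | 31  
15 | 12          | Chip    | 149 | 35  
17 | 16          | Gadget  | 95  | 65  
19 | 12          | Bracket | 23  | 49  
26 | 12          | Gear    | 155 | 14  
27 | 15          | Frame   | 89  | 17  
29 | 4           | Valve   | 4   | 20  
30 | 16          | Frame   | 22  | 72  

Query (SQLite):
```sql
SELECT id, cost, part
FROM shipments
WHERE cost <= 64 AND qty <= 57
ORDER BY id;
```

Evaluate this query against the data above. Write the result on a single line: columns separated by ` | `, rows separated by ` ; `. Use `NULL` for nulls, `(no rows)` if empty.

cost <= 64: ids {4, 12, 15, 19, 26, 27, 29}
qty <= 57: ids {4, 11, 12, 19, 29, 30}
Combine with AND.

4 | 63 | Gadget ; 12 | 31 | Module ; 19 | 49 | Bracket ; 29 | 20 | Valve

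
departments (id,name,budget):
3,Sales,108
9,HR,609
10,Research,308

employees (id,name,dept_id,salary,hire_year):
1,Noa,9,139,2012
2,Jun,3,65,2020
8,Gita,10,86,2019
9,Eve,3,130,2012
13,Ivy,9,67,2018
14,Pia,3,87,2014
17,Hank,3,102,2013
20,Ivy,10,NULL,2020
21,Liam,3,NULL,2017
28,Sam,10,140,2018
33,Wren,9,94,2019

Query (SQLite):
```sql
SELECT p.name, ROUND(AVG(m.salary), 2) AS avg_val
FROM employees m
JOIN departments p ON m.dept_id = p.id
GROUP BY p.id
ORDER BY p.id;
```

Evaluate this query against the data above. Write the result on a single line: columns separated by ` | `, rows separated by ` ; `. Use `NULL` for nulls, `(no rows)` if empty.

Sales | 96 ; HR | 100 ; Research | 113

Join each employees row to its departments via dept_id.
Group joined rows by departments.id; compute ROUND(AVG(m.salary), 2) per group.
  3: ids {2, 9, 14, 17, 21} → ROUND(AVG(m.salary), 2)=96
  9: ids {1, 13, 33} → ROUND(AVG(m.salary), 2)=100
  10: ids {8, 20, 28} → ROUND(AVG(m.salary), 2)=113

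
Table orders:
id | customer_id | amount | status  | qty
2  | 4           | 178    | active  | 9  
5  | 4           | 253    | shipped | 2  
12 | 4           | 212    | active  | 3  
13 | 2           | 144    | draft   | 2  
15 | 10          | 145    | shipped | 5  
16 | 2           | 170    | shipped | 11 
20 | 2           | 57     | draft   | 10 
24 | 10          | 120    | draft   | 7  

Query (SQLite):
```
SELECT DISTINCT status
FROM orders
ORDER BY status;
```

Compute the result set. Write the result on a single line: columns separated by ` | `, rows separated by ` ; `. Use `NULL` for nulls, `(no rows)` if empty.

active ; draft ; shipped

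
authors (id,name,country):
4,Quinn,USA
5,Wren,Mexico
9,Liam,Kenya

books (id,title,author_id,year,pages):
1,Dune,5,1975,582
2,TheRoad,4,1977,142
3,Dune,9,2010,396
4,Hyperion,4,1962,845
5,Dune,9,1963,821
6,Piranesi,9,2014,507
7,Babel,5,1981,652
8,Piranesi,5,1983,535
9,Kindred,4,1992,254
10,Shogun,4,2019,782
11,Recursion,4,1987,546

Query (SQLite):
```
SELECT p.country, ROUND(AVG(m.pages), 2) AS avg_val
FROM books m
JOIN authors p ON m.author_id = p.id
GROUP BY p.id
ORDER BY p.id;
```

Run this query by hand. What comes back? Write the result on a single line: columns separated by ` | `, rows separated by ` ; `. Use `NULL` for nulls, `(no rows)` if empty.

Join each books row to its authors via author_id.
Group joined rows by authors.id; compute ROUND(AVG(m.pages), 2) per group.
  4: ids {2, 4, 9, 10, 11} → ROUND(AVG(m.pages), 2)=513.8
  5: ids {1, 7, 8} → ROUND(AVG(m.pages), 2)=589.67
  9: ids {3, 5, 6} → ROUND(AVG(m.pages), 2)=574.67

USA | 513.8 ; Mexico | 589.67 ; Kenya | 574.67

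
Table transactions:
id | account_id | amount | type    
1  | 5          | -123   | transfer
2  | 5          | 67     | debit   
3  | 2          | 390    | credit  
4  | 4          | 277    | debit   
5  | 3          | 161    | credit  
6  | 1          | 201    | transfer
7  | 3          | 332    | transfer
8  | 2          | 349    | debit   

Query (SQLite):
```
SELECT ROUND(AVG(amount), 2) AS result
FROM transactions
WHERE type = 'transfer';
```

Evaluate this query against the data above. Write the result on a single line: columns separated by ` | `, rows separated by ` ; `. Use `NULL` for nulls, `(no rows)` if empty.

136.67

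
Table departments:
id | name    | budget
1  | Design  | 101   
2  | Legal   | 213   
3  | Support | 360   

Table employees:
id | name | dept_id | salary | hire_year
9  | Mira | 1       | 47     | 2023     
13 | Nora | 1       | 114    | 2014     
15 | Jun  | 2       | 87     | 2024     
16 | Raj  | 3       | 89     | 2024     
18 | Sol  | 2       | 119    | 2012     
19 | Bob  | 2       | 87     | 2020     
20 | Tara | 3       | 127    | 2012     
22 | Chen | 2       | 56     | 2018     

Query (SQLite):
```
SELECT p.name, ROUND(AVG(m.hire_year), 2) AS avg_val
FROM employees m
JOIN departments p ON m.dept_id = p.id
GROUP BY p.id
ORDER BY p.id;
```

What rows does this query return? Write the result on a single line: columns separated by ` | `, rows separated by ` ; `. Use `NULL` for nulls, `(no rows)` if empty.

Design | 2018.5 ; Legal | 2018.5 ; Support | 2018

Join each employees row to its departments via dept_id.
Group joined rows by departments.id; compute ROUND(AVG(m.hire_year), 2) per group.
  1: ids {9, 13} → ROUND(AVG(m.hire_year), 2)=2018.5
  2: ids {15, 18, 19, 22} → ROUND(AVG(m.hire_year), 2)=2018.5
  3: ids {16, 20} → ROUND(AVG(m.hire_year), 2)=2018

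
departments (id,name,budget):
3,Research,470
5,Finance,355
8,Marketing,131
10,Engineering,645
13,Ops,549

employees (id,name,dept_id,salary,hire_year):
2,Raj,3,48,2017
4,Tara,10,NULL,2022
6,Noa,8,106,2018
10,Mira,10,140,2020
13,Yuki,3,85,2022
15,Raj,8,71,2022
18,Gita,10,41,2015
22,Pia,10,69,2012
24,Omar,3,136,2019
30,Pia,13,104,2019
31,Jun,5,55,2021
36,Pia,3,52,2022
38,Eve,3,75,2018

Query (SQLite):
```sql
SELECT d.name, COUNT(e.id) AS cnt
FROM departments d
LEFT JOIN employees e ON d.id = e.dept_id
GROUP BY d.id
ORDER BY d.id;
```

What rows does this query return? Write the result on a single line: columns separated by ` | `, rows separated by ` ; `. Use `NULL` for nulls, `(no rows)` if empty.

LEFT JOIN keeps every departments row; unmatched ones get NULL for employees columns.
Group by departments.id and compute COUNT(e.id). COUNT(col) of an all-NULL group is 0.
  3: ids {2, 13, 24, 36, 38} → COUNT(e.id)=5
  5: ids {31} → COUNT(e.id)=1
  8: ids {6, 15} → COUNT(e.id)=2
  10: ids {4, 10, 18, 22} → COUNT(e.id)=4
  13: ids {30} → COUNT(e.id)=1

Research | 5 ; Finance | 1 ; Marketing | 2 ; Engineering | 4 ; Ops | 1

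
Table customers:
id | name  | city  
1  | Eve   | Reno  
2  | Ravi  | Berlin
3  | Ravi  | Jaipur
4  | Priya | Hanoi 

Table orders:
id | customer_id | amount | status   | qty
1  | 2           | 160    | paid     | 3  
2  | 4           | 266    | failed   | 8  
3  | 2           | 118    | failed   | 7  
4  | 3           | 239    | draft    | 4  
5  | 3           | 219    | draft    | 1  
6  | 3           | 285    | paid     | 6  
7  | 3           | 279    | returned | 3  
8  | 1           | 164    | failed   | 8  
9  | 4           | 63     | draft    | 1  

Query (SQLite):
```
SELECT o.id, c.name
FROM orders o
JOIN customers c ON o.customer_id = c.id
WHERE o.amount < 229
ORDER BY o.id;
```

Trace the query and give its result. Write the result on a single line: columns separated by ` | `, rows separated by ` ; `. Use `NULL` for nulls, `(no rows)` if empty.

Each orders row matches the customers row where customer_id = customers.id.
Then keep rows with o.amount < 229.

1 | Ravi ; 3 | Ravi ; 5 | Ravi ; 8 | Eve ; 9 | Priya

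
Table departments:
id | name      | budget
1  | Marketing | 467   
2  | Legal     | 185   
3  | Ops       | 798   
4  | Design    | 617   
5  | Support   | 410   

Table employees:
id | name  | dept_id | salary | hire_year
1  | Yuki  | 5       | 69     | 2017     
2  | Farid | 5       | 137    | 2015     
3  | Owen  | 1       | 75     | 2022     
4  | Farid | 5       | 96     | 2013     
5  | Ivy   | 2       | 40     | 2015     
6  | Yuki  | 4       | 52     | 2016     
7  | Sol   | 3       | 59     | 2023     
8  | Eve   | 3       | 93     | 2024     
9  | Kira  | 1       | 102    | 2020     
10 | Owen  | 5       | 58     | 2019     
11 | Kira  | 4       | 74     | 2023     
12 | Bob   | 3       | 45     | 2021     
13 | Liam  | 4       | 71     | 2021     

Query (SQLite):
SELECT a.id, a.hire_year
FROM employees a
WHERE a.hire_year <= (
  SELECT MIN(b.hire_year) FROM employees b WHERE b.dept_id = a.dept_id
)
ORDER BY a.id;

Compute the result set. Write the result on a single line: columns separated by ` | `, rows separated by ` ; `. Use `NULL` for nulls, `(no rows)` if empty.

For each employees row a, compute MIN(hire_year) over rows sharing a.dept_id.
Keep row a if a.hire_year <= that per-group MIN.
  dept_id=1: MIN(hire_year) = 2020
  dept_id=2: MIN(hire_year) = 2015
  dept_id=3: MIN(hire_year) = 2021
  dept_id=4: MIN(hire_year) = 2016
  dept_id=5: MIN(hire_year) = 2013

4 | 2013 ; 5 | 2015 ; 6 | 2016 ; 9 | 2020 ; 12 | 2021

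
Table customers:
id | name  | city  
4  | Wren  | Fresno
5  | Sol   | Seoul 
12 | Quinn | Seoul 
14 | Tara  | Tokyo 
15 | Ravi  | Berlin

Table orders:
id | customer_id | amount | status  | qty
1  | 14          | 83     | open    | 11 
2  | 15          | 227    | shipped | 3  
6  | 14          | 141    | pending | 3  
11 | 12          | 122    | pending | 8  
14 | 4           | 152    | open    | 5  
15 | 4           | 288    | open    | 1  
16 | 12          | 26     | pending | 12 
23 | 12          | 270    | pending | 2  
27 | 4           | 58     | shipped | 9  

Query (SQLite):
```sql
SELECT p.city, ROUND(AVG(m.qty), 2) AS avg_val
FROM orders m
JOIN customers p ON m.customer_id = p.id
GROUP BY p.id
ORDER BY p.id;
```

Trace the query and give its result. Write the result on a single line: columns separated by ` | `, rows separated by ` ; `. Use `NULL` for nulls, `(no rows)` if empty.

Fresno | 5 ; Seoul | 7.33 ; Tokyo | 7 ; Berlin | 3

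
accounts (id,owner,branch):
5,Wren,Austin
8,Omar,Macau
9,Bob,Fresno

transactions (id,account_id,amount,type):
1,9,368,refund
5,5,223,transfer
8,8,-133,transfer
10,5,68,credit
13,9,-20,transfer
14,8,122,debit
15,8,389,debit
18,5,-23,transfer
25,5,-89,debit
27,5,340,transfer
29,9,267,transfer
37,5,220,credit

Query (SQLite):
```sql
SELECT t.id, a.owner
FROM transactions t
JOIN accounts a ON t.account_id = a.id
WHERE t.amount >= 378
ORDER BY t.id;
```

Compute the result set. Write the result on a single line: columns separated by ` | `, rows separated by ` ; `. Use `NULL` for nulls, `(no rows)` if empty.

15 | Omar

Each transactions row matches the accounts row where account_id = accounts.id.
Then keep rows with t.amount >= 378.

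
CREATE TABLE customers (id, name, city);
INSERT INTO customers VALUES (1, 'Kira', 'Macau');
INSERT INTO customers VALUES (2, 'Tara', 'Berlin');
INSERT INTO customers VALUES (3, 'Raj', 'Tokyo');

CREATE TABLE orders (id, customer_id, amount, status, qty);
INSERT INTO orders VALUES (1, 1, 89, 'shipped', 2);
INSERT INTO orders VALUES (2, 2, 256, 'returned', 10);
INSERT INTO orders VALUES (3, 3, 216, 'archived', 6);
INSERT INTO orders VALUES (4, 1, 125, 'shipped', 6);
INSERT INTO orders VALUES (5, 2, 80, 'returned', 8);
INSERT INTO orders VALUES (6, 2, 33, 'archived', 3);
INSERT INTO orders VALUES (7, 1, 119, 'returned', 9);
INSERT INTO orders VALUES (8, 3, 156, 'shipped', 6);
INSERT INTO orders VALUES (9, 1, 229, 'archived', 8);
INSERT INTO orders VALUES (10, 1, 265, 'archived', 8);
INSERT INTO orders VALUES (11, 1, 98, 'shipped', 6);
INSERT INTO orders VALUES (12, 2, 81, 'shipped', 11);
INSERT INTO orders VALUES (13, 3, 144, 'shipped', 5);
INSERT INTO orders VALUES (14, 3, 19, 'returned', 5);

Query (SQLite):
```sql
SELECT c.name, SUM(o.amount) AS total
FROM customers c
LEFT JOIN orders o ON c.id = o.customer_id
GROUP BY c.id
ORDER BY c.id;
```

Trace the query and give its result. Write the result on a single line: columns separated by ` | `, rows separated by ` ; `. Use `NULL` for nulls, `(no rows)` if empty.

LEFT JOIN keeps every customers row; unmatched ones get NULL for orders columns.
Group by customers.id and compute SUM(o.amount). SUM over an all-NULL group is NULL.
  1: ids {1, 4, 7, 9, 10, 11} → SUM(o.amount)=925
  2: ids {2, 5, 6, 12} → SUM(o.amount)=450
  3: ids {3, 8, 13, 14} → SUM(o.amount)=535

Kira | 925 ; Tara | 450 ; Raj | 535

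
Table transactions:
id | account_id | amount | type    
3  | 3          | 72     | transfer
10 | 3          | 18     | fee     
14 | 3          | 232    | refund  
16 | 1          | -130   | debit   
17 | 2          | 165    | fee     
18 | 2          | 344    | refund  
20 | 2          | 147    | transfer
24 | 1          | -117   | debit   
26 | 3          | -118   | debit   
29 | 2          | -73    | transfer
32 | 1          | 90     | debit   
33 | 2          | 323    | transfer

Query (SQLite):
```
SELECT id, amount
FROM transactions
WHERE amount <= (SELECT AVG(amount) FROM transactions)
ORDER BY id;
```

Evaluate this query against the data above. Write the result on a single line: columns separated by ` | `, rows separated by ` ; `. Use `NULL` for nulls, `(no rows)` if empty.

3 | 72 ; 10 | 18 ; 16 | -130 ; 24 | -117 ; 26 | -118 ; 29 | -73

Scalar subquery: AVG(amount) over all transactions rows = 79.416667 (≈; comparison uses full precision).
Keep rows where amount <= that value.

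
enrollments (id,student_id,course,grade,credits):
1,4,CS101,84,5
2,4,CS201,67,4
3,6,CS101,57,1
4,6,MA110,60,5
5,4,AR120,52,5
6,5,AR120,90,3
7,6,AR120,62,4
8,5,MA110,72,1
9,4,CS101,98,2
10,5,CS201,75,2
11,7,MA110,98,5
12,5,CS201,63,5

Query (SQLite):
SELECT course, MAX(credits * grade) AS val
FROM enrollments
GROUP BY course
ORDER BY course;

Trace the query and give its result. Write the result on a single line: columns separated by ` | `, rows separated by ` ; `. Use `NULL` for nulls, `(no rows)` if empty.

AR120 | 270 ; CS101 | 420 ; CS201 | 315 ; MA110 | 490

For each row compute credits * grade.
Group by course; take MAX of the expression per group.
  AR120: ids {5, 6, 7} → MAX(credits * grade)=270
  CS101: ids {1, 3, 9} → MAX(credits * grade)=420
  CS201: ids {2, 10, 12} → MAX(credits * grade)=315
  MA110: ids {4, 8, 11} → MAX(credits * grade)=490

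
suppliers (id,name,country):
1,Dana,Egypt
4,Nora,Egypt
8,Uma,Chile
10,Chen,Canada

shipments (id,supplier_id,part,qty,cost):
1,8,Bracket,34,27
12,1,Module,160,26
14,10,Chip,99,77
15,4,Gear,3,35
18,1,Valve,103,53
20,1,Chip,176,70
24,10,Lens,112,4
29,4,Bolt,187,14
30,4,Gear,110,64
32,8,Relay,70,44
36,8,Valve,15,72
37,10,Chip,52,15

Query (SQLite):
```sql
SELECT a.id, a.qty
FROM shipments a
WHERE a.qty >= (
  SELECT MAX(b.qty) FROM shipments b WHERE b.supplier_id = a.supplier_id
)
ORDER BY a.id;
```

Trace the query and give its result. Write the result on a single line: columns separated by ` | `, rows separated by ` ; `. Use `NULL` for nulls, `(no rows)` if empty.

20 | 176 ; 24 | 112 ; 29 | 187 ; 32 | 70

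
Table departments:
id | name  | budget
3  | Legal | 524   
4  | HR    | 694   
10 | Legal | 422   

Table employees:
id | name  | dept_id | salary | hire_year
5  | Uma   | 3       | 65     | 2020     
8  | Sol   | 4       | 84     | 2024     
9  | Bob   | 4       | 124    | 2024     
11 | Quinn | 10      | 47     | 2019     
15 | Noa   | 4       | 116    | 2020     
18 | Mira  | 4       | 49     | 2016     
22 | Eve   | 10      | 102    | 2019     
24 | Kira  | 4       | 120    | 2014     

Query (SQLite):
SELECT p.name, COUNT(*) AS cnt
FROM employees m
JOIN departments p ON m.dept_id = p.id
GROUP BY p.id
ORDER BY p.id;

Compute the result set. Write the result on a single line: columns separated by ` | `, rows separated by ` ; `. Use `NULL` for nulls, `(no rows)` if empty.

Legal | 1 ; HR | 5 ; Legal | 2

Join each employees row to its departments via dept_id.
Group joined rows by departments.id; compute COUNT(*) per group.
  3: ids {5} → COUNT(*)=1
  4: ids {8, 9, 15, 18, 24} → COUNT(*)=5
  10: ids {11, 22} → COUNT(*)=2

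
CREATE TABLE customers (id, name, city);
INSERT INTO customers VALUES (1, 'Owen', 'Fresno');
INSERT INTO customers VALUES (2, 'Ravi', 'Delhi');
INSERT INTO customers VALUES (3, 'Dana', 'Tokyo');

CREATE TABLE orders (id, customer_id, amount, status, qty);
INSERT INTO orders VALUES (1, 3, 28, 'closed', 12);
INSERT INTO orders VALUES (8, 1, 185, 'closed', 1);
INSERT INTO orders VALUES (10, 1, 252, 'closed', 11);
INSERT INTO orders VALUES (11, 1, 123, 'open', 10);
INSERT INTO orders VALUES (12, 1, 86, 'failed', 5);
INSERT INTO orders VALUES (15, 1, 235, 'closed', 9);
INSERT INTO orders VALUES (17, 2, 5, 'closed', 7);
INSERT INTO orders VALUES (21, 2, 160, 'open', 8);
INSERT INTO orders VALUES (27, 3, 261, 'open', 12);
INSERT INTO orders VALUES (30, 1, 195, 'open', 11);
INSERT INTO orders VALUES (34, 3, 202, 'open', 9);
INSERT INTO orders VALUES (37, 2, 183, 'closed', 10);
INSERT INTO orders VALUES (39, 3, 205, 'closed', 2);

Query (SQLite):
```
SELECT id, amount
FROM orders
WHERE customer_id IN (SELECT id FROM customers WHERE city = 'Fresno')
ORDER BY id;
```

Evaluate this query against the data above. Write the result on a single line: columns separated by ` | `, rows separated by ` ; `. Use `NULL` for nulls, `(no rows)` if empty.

Inner query: customers.id where city = 'Fresno'.
Outer: keep orders rows whose customer_id is in that set.
Inner query → {1}

8 | 185 ; 10 | 252 ; 11 | 123 ; 12 | 86 ; 15 | 235 ; 30 | 195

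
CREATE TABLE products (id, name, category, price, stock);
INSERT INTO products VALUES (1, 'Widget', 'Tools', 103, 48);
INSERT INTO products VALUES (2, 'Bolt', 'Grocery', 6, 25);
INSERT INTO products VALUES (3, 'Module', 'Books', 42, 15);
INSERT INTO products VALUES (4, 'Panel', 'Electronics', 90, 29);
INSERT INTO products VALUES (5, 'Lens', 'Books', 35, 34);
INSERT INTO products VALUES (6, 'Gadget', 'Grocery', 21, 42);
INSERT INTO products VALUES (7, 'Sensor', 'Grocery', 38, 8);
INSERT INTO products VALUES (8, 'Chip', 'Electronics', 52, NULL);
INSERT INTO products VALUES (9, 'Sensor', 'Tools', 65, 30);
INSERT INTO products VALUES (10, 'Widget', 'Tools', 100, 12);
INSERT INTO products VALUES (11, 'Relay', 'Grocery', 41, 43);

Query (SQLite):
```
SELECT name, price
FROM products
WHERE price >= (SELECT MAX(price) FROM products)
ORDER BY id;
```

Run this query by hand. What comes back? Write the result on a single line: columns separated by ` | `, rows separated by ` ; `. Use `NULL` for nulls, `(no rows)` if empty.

Widget | 103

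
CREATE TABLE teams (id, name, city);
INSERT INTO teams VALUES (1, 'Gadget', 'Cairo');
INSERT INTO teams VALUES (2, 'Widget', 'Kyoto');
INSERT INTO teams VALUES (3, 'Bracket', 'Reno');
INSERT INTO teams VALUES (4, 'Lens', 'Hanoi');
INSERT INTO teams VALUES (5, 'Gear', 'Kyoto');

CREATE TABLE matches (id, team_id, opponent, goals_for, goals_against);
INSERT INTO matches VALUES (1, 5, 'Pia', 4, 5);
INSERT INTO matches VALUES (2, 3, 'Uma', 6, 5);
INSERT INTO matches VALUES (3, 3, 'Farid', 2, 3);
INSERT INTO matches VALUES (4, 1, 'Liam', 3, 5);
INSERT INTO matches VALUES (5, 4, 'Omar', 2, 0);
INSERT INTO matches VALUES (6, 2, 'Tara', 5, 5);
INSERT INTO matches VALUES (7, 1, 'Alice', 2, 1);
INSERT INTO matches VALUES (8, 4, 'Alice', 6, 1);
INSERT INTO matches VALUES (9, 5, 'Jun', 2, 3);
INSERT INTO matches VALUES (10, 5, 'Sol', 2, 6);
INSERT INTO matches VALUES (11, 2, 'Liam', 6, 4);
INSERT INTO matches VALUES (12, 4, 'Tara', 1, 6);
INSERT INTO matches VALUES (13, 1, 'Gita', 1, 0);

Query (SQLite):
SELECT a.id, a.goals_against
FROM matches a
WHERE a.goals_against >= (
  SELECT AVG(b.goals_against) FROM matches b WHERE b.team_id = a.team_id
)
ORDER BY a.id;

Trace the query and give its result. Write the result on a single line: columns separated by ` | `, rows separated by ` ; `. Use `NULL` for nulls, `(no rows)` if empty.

1 | 5 ; 2 | 5 ; 4 | 5 ; 6 | 5 ; 10 | 6 ; 12 | 6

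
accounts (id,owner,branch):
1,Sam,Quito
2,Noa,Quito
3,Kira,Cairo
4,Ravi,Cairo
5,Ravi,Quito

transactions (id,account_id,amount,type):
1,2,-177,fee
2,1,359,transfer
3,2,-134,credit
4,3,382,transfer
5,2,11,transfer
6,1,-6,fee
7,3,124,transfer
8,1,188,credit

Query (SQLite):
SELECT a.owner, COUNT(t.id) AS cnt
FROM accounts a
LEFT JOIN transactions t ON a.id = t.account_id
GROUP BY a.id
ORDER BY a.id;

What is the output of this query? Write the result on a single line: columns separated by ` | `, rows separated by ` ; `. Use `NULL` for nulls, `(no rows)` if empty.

LEFT JOIN keeps every accounts row; unmatched ones get NULL for transactions columns.
Group by accounts.id and compute COUNT(t.id). COUNT(col) of an all-NULL group is 0.
  1: ids {2, 6, 8} → COUNT(t.id)=3
  2: ids {1, 3, 5} → COUNT(t.id)=3
  3: ids {4, 7} → COUNT(t.id)=2
  4: ids {—} → COUNT(t.id)=0
  5: ids {—} → COUNT(t.id)=0

Sam | 3 ; Noa | 3 ; Kira | 2 ; Ravi | 0 ; Ravi | 0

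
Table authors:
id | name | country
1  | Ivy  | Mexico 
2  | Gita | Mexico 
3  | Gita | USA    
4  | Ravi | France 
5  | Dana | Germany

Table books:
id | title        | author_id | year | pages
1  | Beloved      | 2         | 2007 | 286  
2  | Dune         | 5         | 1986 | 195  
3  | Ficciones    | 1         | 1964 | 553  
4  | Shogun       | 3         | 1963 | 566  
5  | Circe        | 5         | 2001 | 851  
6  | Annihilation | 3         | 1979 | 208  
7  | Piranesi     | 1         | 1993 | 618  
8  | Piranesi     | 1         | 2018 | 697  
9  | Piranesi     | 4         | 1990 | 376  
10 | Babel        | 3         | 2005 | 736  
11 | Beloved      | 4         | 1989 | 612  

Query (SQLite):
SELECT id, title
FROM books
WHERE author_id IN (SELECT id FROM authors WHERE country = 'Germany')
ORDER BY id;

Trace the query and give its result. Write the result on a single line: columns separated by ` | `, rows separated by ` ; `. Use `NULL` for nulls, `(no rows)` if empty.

Inner query: authors.id where country = 'Germany'.
Outer: keep books rows whose author_id is in that set.
Inner query → {5}

2 | Dune ; 5 | Circe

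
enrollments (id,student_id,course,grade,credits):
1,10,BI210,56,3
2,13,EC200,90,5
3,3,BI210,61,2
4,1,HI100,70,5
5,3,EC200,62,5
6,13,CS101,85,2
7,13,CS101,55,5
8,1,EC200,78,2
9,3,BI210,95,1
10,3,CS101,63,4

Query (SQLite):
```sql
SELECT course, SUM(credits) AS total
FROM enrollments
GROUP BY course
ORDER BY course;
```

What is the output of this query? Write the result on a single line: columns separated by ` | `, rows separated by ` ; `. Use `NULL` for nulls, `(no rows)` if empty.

Partition enrollments by course; compute SUM(credits) within each group.
  BI210: ids {1, 3, 9} → SUM(credits)=6
  CS101: ids {6, 7, 10} → SUM(credits)=11
  EC200: ids {2, 5, 8} → SUM(credits)=12
  HI100: ids {4} → SUM(credits)=5

BI210 | 6 ; CS101 | 11 ; EC200 | 12 ; HI100 | 5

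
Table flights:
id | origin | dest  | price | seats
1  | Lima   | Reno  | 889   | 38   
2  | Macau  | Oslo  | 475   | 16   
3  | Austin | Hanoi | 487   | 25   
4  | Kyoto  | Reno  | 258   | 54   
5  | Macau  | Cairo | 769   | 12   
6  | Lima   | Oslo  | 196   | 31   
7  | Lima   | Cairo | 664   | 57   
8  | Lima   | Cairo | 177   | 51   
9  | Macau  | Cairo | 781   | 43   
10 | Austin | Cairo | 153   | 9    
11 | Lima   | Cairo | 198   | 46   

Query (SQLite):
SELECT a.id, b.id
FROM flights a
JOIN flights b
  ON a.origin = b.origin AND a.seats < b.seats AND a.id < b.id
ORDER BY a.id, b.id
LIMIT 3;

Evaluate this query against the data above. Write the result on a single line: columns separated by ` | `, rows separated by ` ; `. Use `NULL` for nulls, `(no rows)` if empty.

Pairs (a,b) with same origin, a.seats < b.seats, a.id < b.id.
origin groups: Austin:{3,10} Kyoto:{4} Lima:{1,6,7,8,11} Macau:{2,5,9}
Ordered by (a.id, b.id); first 3.

1 | 7 ; 1 | 8 ; 1 | 11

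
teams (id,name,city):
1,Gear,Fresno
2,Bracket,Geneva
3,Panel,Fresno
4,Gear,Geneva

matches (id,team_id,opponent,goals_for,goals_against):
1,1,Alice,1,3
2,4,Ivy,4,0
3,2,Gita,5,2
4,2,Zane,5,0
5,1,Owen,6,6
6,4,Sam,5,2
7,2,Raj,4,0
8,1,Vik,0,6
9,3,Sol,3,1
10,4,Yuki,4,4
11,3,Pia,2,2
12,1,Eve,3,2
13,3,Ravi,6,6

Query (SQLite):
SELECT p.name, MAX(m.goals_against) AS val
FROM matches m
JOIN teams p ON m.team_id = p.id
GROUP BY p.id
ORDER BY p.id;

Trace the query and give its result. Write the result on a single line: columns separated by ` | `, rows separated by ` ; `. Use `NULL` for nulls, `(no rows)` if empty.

Gear | 6 ; Bracket | 2 ; Panel | 6 ; Gear | 4

Join each matches row to its teams via team_id.
Group joined rows by teams.id; compute MAX(m.goals_against) per group.
  1: ids {1, 5, 8, 12} → MAX(m.goals_against)=6
  2: ids {3, 4, 7} → MAX(m.goals_against)=2
  3: ids {9, 11, 13} → MAX(m.goals_against)=6
  4: ids {2, 6, 10} → MAX(m.goals_against)=4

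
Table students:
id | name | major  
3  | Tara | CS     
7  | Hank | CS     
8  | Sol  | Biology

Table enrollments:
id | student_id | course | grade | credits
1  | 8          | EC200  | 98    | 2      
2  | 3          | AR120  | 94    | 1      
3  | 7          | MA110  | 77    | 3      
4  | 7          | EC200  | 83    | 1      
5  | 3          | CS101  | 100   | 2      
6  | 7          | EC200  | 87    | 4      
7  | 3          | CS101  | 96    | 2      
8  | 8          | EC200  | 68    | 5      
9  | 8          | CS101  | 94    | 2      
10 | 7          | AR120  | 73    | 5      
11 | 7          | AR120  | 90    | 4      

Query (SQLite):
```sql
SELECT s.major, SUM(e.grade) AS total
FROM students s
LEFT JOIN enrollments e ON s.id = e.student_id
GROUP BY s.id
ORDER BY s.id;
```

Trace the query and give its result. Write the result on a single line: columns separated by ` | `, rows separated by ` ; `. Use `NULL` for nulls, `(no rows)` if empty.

CS | 290 ; CS | 410 ; Biology | 260

LEFT JOIN keeps every students row; unmatched ones get NULL for enrollments columns.
Group by students.id and compute SUM(e.grade). SUM over an all-NULL group is NULL.
  3: ids {2, 5, 7} → SUM(e.grade)=290
  7: ids {3, 4, 6, 10, 11} → SUM(e.grade)=410
  8: ids {1, 8, 9} → SUM(e.grade)=260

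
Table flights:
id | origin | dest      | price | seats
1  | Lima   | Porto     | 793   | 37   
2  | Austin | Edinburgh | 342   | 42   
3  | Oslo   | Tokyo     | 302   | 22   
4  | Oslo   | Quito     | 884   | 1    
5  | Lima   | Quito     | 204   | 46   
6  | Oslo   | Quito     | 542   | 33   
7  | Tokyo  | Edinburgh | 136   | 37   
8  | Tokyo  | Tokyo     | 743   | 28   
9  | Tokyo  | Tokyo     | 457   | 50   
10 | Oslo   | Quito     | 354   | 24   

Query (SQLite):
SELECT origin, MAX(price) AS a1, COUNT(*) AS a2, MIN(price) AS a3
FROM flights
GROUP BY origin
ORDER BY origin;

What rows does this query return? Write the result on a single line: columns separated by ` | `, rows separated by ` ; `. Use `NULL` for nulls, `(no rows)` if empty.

Austin | 342 | 1 | 342 ; Lima | 793 | 2 | 204 ; Oslo | 884 | 4 | 302 ; Tokyo | 743 | 3 | 136

Group flights by origin.
Per group compute: MAX(price), COUNT(*), MIN(price).
  Austin: ids {2} → MAX(price)=342, COUNT(*)=1, MIN(price)=342
  Lima: ids {1, 5} → MAX(price)=793, COUNT(*)=2, MIN(price)=204
  Oslo: ids {3, 4, 6, 10} → MAX(price)=884, COUNT(*)=4, MIN(price)=302
  Tokyo: ids {7, 8, 9} → MAX(price)=743, COUNT(*)=3, MIN(price)=136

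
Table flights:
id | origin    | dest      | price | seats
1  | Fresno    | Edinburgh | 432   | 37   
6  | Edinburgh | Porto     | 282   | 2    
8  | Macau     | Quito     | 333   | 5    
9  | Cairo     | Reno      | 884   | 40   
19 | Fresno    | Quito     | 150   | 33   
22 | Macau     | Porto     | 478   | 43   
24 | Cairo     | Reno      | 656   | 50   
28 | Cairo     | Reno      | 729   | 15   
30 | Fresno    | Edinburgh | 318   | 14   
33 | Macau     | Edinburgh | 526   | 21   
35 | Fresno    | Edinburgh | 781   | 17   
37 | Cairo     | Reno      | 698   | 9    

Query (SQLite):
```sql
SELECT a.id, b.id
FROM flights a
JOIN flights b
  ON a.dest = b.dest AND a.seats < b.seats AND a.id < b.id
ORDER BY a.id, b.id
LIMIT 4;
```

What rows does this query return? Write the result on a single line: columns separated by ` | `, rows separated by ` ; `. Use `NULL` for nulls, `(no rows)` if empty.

Pairs (a,b) with same dest, a.seats < b.seats, a.id < b.id.
dest groups: Edinburgh:{1,30,33,35} Porto:{6,22} Quito:{8,19} Reno:{9,24,28,37}
Ordered by (a.id, b.id); first 4.

6 | 22 ; 8 | 19 ; 9 | 24 ; 30 | 33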